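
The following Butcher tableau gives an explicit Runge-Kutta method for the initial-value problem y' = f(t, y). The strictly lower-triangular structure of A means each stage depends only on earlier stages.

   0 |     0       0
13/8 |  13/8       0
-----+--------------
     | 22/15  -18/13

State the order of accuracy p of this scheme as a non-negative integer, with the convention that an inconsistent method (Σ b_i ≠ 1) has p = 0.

0

b = (22/15, -18/13)
c = (0, 13/8)
Σ b_i: 22/15·1 + (-18/13)·1 = 16/195 ≠ 1 ⇒ order 0.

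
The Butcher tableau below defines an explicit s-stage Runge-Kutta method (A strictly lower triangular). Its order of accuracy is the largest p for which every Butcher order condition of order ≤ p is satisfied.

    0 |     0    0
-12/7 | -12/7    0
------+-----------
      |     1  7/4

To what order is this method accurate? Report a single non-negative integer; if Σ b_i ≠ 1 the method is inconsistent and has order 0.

b = (1, 7/4)
c = (0, -12/7)
Σ b_i: 1·1 + 7/4·1 = 11/4 ≠ 1 ⇒ order 0.

0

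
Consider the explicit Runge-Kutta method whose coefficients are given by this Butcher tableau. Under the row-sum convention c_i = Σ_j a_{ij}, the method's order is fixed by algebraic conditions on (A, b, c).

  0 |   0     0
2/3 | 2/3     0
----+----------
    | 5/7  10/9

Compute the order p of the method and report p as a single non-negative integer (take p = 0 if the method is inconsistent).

0

b = (5/7, 10/9)
c = (0, 2/3)
Σ b_i: 5/7·1 + 10/9·1 = 115/63 ≠ 1 ⇒ order 0.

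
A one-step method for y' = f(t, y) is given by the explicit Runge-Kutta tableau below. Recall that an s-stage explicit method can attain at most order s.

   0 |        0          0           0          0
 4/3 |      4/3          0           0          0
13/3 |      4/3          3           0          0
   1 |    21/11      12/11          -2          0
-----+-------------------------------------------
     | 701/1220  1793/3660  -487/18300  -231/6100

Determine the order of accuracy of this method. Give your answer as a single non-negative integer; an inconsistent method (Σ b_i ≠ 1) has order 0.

b = (701/1220, 1793/3660, -487/18300, -231/6100)
c = (0, 4/3, 13/3, 1)
Ac = (0, 0, 4, -238/33)
Σ b_i: 701/1220·1 + 1793/3660·1 + (-487/18300)·1 + (-231/6100)·1 = 1 ✓
b·c: 1793/3660·4/3 + (-487/18300)·13/3 + (-231/6100)·1 = 1/2 ✓
b·c²: 1793/3660·16/9 + (-487/18300)·169/9 + (-231/6100)·1 = 1/3 ✓
b·Ac: (-487/18300)·4 + (-231/6100)·(-238/33) = 1/6 ✓
b·c³: 1793/3660·64/27 + (-487/18300)·2197/27 + (-231/6100)·1 = -1907/1830 ≠ 1/4 ⇒ order 3.
b·(c∘Ac): (-487/18300)·52/3 + (-231/6100)·(-238/33) = -1033/5490 ≠ 1/8
b·Ac²: (-487/18300)·16/3 + (-231/6100)·(-3526/99) = 33127/27450 ≠ 1/12
b·A²c: (-231/6100)·(-8) = 462/1525 ≠ 1/24

3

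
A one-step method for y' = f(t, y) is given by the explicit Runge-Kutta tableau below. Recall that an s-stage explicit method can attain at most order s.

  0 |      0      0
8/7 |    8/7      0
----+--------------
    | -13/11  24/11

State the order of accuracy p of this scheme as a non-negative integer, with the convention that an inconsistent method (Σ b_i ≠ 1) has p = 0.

1

b = (-13/11, 24/11)
c = (0, 8/7)
Σ b_i: (-13/11)·1 + 24/11·1 = 1 ✓
b·c: 24/11·8/7 = 192/77 ≠ 1/2 ⇒ order 1.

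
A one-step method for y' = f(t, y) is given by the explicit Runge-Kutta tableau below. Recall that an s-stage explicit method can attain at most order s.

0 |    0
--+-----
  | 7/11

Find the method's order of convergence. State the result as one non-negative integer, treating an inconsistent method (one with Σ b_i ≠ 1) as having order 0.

b = (7/11)
c = (0)
Σ b_i: 7/11·1 = 7/11 ≠ 1 ⇒ order 0.

0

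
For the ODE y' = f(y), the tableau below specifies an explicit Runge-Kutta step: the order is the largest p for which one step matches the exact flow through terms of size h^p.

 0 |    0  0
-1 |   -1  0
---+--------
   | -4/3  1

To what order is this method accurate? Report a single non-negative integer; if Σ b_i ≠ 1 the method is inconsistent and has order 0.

0

b = (-4/3, 1)
c = (0, -1)
Σ b_i: (-4/3)·1 + 1·1 = -1/3 ≠ 1 ⇒ order 0.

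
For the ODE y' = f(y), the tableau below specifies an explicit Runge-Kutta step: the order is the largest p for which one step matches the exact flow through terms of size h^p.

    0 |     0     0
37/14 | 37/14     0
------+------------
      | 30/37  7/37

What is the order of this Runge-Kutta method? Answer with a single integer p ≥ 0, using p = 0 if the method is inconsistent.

2

b = (30/37, 7/37)
c = (0, 37/14)
Σ b_i: 30/37·1 + 7/37·1 = 1 ✓
b·c: 7/37·37/14 = 1/2 ✓; 2 stages ⇒ order 2.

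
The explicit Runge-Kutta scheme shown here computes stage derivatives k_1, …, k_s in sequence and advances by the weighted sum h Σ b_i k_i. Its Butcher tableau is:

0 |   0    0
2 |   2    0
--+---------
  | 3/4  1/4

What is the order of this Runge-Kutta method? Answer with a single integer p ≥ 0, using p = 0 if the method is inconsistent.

b = (3/4, 1/4)
c = (0, 2)
Σ b_i: 3/4·1 + 1/4·1 = 1 ✓
b·c: 1/4·2 = 1/2 ✓; 2 stages ⇒ order 2.

2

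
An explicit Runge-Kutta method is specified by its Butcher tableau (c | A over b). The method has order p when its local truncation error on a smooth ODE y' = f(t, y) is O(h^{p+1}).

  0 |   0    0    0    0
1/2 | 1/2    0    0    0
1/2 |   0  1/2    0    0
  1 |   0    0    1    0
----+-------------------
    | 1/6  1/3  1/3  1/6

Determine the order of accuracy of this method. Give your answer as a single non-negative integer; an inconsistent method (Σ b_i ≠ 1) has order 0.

b = (1/6, 1/3, 1/3, 1/6)
c = (0, 1/2, 1/2, 1)
Ac = (0, 0, 1/4, 1/2)
Σ b_i: 1/6·1 + 1/3·1 + 1/3·1 + 1/6·1 = 1 ✓
b·c: 1/3·1/2 + 1/3·1/2 + 1/6·1 = 1/2 ✓
b·c²: 1/3·1/4 + 1/3·1/4 + 1/6·1 = 1/3 ✓
b·Ac: 1/3·1/4 + 1/6·1/2 = 1/6 ✓
b·c³: 1/3·1/8 + 1/3·1/8 + 1/6·1 = 1/4 ✓
b·(c∘Ac): 1/3·1/8 + 1/6·1/2 = 1/8 ✓
b·Ac²: 1/3·1/8 + 1/6·1/4 = 1/12 ✓
b·A²c: 1/6·1/4 = 1/24 ✓; 4 stages ⇒ order 4.

4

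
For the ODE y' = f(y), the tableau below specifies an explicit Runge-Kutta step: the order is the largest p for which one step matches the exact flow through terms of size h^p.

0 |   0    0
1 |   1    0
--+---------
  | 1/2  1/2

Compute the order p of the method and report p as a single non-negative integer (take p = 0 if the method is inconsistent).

2

b = (1/2, 1/2)
c = (0, 1)
Σ b_i: 1/2·1 + 1/2·1 = 1 ✓
b·c: 1/2·1 = 1/2 ✓; 2 stages ⇒ order 2.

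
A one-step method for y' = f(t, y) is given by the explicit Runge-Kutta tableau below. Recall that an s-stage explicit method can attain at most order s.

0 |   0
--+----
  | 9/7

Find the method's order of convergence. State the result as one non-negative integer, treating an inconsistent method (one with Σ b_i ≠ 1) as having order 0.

0

b = (9/7)
c = (0)
Σ b_i: 9/7·1 = 9/7 ≠ 1 ⇒ order 0.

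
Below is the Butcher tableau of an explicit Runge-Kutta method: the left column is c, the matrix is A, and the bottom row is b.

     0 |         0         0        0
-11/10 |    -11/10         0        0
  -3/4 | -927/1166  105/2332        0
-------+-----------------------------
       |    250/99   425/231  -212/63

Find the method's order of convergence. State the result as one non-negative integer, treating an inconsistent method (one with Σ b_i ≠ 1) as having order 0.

b = (250/99, 425/231, -212/63)
c = (0, -11/10, -3/4)
Ac = (0, 0, -21/424)
Σ b_i: 250/99·1 + 425/231·1 + (-212/63)·1 = 1 ✓
b·c: 425/231·(-11/10) + (-212/63)·(-3/4) = 1/2 ✓
b·c²: 425/231·121/100 + (-212/63)·9/16 = 1/3 ✓
b·Ac: (-212/63)·(-21/424) = 1/6 ✓; 3 stages ⇒ order 3.

3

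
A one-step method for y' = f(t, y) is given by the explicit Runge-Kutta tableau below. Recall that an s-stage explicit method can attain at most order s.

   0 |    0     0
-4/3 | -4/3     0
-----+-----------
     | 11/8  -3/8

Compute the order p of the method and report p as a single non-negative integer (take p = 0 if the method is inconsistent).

2

b = (11/8, -3/8)
c = (0, -4/3)
Σ b_i: 11/8·1 + (-3/8)·1 = 1 ✓
b·c: (-3/8)·(-4/3) = 1/2 ✓; 2 stages ⇒ order 2.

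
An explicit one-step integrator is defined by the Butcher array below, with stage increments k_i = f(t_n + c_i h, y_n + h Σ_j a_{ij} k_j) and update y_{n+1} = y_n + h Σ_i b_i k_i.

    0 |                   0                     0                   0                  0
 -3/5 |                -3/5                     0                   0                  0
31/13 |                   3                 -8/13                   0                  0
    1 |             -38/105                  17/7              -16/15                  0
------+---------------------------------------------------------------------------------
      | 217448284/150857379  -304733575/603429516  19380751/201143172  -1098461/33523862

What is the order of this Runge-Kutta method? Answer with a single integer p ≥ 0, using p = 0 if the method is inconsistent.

3

b = (217448284/150857379, -304733575/603429516, 19380751/201143172, -1098461/33523862)
c = (0, -3/5, 31/13, 1)
Ac = (0, 0, 24/65, -5461/1365)
Σ b_i: 217448284/150857379·1 + (-304733575/603429516)·1 + 19380751/201143172·1 + (-1098461/33523862)·1 = 1 ✓
b·c: (-304733575/603429516)·(-3/5) + 19380751/201143172·31/13 + (-1098461/33523862)·1 = 1/2 ✓
b·c²: (-304733575/603429516)·9/25 + 19380751/201143172·961/169 + (-1098461/33523862)·1 = 1/3 ✓
b·Ac: 19380751/201143172·24/65 + (-1098461/33523862)·(-5461/1365) = 1/6 ✓
b·c³: (-304733575/603429516)·(-27/125) + 19380751/201143172·29791/2197 + (-1098461/33523862)·1 = 9039881893/6537153090 ≠ 1/4 ⇒ order 3.
b·(c∘Ac): 19380751/201143172·744/845 + (-1098461/33523862)·(-5461/1365) = 108580319/502857930 ≠ 1/8
b·Ac²: 19380751/201143172·(-72/325) + (-1098461/33523862)·(-460589/88725) = 4862062783/32685765450 ≠ 1/12
b·A²c: (-1098461/33523862)·(-128/325) = 5407808/419048275 ≠ 1/24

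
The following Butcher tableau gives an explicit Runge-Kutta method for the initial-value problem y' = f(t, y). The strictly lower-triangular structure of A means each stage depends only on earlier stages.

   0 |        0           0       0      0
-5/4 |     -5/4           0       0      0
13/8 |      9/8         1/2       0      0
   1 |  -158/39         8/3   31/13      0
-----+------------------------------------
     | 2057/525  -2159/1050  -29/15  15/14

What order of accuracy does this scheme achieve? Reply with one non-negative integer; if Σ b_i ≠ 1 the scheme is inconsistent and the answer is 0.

2

b = (2057/525, -2159/1050, -29/15, 15/14)
c = (0, -5/4, 13/8, 1)
Ac = (0, 0, -5/8, 13/24)
Σ b_i: 2057/525·1 + (-2159/1050)·1 + (-29/15)·1 + 15/14·1 = 1 ✓
b·c: (-2159/1050)·(-5/4) + (-29/15)·13/8 + 15/14·1 = 1/2 ✓
b·c²: (-2159/1050)·25/16 + (-29/15)·169/64 + 15/14·1 = -48697/6720 ≠ 1/3 ⇒ order 2.
b·Ac: (-29/15)·(-5/8) + 15/14·13/24 = 601/336 ≠ 1/6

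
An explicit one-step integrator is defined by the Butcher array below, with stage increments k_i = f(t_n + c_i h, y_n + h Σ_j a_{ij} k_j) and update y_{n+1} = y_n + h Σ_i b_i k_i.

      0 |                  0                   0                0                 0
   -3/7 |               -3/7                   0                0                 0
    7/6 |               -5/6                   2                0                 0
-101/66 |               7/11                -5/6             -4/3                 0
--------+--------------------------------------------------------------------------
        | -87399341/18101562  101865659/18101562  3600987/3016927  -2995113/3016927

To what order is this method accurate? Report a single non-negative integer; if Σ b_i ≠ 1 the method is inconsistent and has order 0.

3

b = (-87399341/18101562, 101865659/18101562, 3600987/3016927, -2995113/3016927)
c = (0, -3/7, 7/6, -101/66)
Ac = (0, 0, -6/7, -151/126)
Σ b_i: (-87399341/18101562)·1 + 101865659/18101562·1 + 3600987/3016927·1 + (-2995113/3016927)·1 = 1 ✓
b·c: 101865659/18101562·(-3/7) + 3600987/3016927·7/6 + (-2995113/3016927)·(-101/66) = 1/2 ✓
b·c²: 101865659/18101562·9/49 + 3600987/3016927·49/36 + (-2995113/3016927)·10201/4356 = 1/3 ✓
b·Ac: 3600987/3016927·(-6/7) + (-2995113/3016927)·(-151/126) = 1/6 ✓
b·c³: 101865659/18101562·(-27/343) + 3600987/3016927·343/216 + (-2995113/3016927)·(-1030301/287496) = 1163886341/232303379 ≠ 1/4 ⇒ order 3.
b·(c∘Ac): 3600987/3016927·(-1) + (-2995113/3016927)·15251/8316 = -2291644735/760265604 ≠ 1/8
b·Ac²: 3600987/3016927·18/49 + (-2995113/3016927)·(-5207/2646) = 909319655/380132802 ≠ 1/12
b·A²c: (-2995113/3016927)·8/7 = -23960904/21118489 ≠ 1/24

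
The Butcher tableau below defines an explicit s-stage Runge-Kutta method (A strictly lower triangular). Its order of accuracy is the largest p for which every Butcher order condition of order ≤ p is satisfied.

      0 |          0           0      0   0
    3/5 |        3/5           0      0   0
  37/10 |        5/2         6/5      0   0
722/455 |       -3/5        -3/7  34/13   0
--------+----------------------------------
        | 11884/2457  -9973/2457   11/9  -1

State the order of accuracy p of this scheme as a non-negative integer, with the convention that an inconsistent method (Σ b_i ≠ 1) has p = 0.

b = (11884/2457, -9973/2457, 11/9, -1)
c = (0, 3/5, 37/10, 722/455)
Ac = (0, 0, 18/25, 4286/455)
Σ b_i: 11884/2457·1 + (-9973/2457)·1 + 11/9·1 + (-1)·1 = 1 ✓
b·c: (-9973/2457)·3/5 + 11/9·37/10 + (-1)·722/455 = 1/2 ✓
b·c²: (-9973/2457)·9/25 + 11/9·1369/100 + (-1)·521284/207025 = 95046839/7452900 ≠ 1/3 ⇒ order 2.
b·Ac: 11/9·18/25 + (-1)·4286/455 = -19428/2275 ≠ 1/6

2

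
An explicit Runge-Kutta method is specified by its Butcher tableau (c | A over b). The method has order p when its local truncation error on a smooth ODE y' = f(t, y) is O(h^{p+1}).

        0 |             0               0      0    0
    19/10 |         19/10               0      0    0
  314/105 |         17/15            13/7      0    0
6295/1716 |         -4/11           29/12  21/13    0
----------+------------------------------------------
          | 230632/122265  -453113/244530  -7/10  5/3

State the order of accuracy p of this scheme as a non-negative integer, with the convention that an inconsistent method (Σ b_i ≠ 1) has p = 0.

b = (230632/122265, -453113/244530, -7/10, 5/3)
c = (0, 19/10, 314/105, 6295/1716)
Ac = (0, 0, 247/70, 14699/1560)
Σ b_i: 230632/122265·1 + (-453113/244530)·1 + (-7/10)·1 + 5/3·1 = 1 ✓
b·c: (-453113/244530)·19/10 + (-7/10)·314/105 + 5/3·6295/1716 = 1/2 ✓
b·c²: (-453113/244530)·361/100 + (-7/10)·98596/11025 + 5/3·39627025/2944656 = 73273146997/7729722000 ≠ 1/3 ⇒ order 2.
b·Ac: (-7/10)·247/70 + 5/3·14699/1560 = 309677/23400 ≠ 1/6

2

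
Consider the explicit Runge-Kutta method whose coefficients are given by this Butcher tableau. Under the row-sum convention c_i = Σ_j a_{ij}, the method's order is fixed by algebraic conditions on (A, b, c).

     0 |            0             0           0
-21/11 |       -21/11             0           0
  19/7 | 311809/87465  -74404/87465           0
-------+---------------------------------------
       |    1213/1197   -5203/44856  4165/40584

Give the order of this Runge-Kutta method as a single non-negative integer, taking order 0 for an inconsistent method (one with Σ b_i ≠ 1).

3

b = (1213/1197, -5203/44856, 4165/40584)
c = (0, -21/11, 19/7)
Ac = (0, 0, 6764/4165)
Σ b_i: 1213/1197·1 + (-5203/44856)·1 + 4165/40584·1 = 1 ✓
b·c: (-5203/44856)·(-21/11) + 4165/40584·19/7 = 1/2 ✓
b·c²: (-5203/44856)·441/121 + 4165/40584·361/49 = 1/3 ✓
b·Ac: 4165/40584·6764/4165 = 1/6 ✓; 3 stages ⇒ order 3.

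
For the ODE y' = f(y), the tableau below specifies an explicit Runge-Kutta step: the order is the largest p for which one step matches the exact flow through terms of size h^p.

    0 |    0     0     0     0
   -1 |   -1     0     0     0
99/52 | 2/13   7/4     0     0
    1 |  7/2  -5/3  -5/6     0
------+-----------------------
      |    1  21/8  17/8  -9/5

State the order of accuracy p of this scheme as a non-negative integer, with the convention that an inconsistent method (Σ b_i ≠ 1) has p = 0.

b = (1, 21/8, 17/8, -9/5)
c = (0, -1, 99/52, 1)
Ac = (0, 0, -7/4, 25/312)
Σ b_i: 1·1 + 21/8·1 + 17/8·1 + (-9/5)·1 = 79/20 ≠ 1 ⇒ order 0.

0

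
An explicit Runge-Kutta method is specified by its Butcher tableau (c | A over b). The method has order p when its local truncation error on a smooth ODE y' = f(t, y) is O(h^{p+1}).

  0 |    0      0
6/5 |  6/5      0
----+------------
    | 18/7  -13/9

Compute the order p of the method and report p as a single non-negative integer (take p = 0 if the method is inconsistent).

0

b = (18/7, -13/9)
c = (0, 6/5)
Σ b_i: 18/7·1 + (-13/9)·1 = 71/63 ≠ 1 ⇒ order 0.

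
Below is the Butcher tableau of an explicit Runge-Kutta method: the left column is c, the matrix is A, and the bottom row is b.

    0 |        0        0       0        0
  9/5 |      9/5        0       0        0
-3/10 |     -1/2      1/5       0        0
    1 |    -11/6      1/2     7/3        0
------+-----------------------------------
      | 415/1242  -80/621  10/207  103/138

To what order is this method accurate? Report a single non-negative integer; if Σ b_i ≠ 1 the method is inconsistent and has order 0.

b = (415/1242, -80/621, 10/207, 103/138)
c = (0, 9/5, -3/10, 1)
Ac = (0, 0, 9/25, 1/5)
Σ b_i: 415/1242·1 + (-80/621)·1 + 10/207·1 + 103/138·1 = 1 ✓
b·c: (-80/621)·9/5 + 10/207·(-3/10) + 103/138·1 = 1/2 ✓
b·c²: (-80/621)·81/25 + 10/207·9/100 + 103/138·1 = 1/3 ✓
b·Ac: 10/207·9/25 + 103/138·1/5 = 1/6 ✓
b·c³: (-80/621)·729/125 + 10/207·(-27/1000) + 103/138·1 = -43/6900 ≠ 1/4 ⇒ order 3.
b·(c∘Ac): 10/207·(-27/250) + 103/138·1/5 = 497/3450 ≠ 1/8
b·Ac²: 10/207·81/125 + 103/138·183/100 = 6427/4600 ≠ 1/12
b·A²c: 103/138·21/25 = 721/1150 ≠ 1/24

3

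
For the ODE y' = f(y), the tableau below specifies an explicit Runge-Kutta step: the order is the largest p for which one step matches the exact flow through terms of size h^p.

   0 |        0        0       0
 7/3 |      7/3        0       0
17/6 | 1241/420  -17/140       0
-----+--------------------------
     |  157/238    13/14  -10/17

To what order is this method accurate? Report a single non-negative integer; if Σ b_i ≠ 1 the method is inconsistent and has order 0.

3

b = (157/238, 13/14, -10/17)
c = (0, 7/3, 17/6)
Ac = (0, 0, -17/60)
Σ b_i: 157/238·1 + 13/14·1 + (-10/17)·1 = 1 ✓
b·c: 13/14·7/3 + (-10/17)·17/6 = 1/2 ✓
b·c²: 13/14·49/9 + (-10/17)·289/36 = 1/3 ✓
b·Ac: (-10/17)·(-17/60) = 1/6 ✓; 3 stages ⇒ order 3.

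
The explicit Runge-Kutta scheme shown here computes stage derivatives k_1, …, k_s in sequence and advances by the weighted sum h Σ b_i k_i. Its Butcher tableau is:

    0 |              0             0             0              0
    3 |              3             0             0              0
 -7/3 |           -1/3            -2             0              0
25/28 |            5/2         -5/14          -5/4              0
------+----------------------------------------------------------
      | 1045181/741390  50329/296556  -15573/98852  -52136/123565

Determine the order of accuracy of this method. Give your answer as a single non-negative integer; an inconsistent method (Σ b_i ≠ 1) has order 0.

b = (1045181/741390, 50329/296556, -15573/98852, -52136/123565)
c = (0, 3, -7/3, 25/28)
Ac = (0, 0, -6, 155/84)
Σ b_i: 1045181/741390·1 + 50329/296556·1 + (-15573/98852)·1 + (-52136/123565)·1 = 1 ✓
b·c: 50329/296556·3 + (-15573/98852)·(-7/3) + (-52136/123565)·25/28 = 1/2 ✓
b·c²: 50329/296556·9 + (-15573/98852)·49/9 + (-52136/123565)·625/784 = 1/3 ✓
b·Ac: (-15573/98852)·(-6) + (-52136/123565)·155/84 = 1/6 ✓
b·c³: 50329/296556·27 + (-15573/98852)·(-343/27) + (-52136/123565)·15625/21952 = 11179949/1779336 ≠ 1/4 ⇒ order 3.
b·(c∘Ac): (-15573/98852)·14 + (-52136/123565)·3875/2352 = -215054/74139 ≠ 1/8
b·Ac²: (-15573/98852)·(-18) + (-52136/123565)·(-2525/252) = 3142033/444834 ≠ 1/12
b·A²c: (-52136/123565)·15/2 = -78204/24713 ≠ 1/24

3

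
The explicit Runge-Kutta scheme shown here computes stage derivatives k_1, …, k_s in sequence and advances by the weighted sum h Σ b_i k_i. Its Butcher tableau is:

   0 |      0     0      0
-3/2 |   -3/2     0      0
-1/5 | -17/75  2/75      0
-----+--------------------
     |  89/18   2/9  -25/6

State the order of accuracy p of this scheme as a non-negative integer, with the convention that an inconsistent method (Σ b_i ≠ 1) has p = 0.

3

b = (89/18, 2/9, -25/6)
c = (0, -3/2, -1/5)
Ac = (0, 0, -1/25)
Σ b_i: 89/18·1 + 2/9·1 + (-25/6)·1 = 1 ✓
b·c: 2/9·(-3/2) + (-25/6)·(-1/5) = 1/2 ✓
b·c²: 2/9·9/4 + (-25/6)·1/25 = 1/3 ✓
b·Ac: (-25/6)·(-1/25) = 1/6 ✓; 3 stages ⇒ order 3.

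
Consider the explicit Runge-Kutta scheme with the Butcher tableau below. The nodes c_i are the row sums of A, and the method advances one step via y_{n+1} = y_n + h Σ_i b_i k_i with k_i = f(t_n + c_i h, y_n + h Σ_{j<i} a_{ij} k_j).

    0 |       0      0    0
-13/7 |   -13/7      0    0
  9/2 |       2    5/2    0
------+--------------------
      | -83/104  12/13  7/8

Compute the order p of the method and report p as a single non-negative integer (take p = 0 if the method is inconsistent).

1

b = (-83/104, 12/13, 7/8)
c = (0, -13/7, 9/2)
Ac = (0, 0, -65/14)
Σ b_i: (-83/104)·1 + 12/13·1 + 7/8·1 = 1 ✓
b·c: 12/13·(-13/7) + 7/8·9/2 = 249/112 ≠ 1/2 ⇒ order 1.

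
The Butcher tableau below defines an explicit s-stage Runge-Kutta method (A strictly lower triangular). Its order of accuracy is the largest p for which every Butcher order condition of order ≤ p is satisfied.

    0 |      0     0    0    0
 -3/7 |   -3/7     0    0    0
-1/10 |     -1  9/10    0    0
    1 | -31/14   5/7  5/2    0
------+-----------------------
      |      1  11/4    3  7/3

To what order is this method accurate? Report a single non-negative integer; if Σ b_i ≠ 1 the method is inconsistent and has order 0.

0

b = (1, 11/4, 3, 7/3)
c = (0, -3/7, -1/10, 1)
Ac = (0, 0, -27/70, -109/196)
Σ b_i: 1·1 + 11/4·1 + 3·1 + 7/3·1 = 109/12 ≠ 1 ⇒ order 0.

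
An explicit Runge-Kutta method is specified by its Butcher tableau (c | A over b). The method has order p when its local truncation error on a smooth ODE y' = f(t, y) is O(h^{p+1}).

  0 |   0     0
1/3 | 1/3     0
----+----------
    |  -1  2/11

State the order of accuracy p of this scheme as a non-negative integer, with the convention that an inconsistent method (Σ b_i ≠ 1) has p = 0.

0

b = (-1, 2/11)
c = (0, 1/3)
Σ b_i: (-1)·1 + 2/11·1 = -9/11 ≠ 1 ⇒ order 0.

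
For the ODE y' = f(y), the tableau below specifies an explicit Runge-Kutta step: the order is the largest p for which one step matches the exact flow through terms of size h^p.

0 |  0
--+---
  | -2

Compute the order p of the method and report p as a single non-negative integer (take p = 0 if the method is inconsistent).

b = (-2)
c = (0)
Σ b_i: (-2)·1 = -2 ≠ 1 ⇒ order 0.

0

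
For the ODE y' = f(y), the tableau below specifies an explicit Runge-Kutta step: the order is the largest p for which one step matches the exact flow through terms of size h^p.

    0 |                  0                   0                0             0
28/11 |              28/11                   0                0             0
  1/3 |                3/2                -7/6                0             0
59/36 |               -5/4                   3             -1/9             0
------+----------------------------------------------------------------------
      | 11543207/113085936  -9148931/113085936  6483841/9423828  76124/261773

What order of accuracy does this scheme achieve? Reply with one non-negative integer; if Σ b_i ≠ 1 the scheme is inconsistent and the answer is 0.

3

b = (11543207/113085936, -9148931/113085936, 6483841/9423828, 76124/261773)
c = (0, 28/11, 1/3, 59/36)
Ac = (0, 0, -98/33, 2257/297)
Σ b_i: 11543207/113085936·1 + (-9148931/113085936)·1 + 6483841/9423828·1 + 76124/261773·1 = 1 ✓
b·c: (-9148931/113085936)·28/11 + 6483841/9423828·1/3 + 76124/261773·59/36 = 1/2 ✓
b·c²: (-9148931/113085936)·784/121 + 6483841/9423828·1/9 + 76124/261773·3481/1296 = 1/3 ✓
b·Ac: 6483841/9423828·(-98/33) + 76124/261773·2257/297 = 1/6 ✓
b·c³: (-9148931/113085936)·21952/1331 + 6483841/9423828·1/27 + 76124/261773·205379/46656 = -964829893/33586522992 ≠ 1/4 ⇒ order 3.
b·(c∘Ac): 6483841/9423828·(-98/99) + 76124/261773·133163/10692 = 4115325479/1399438458 ≠ 1/8
b·Ac²: 6483841/9423828·(-2744/363) + 76124/261773·190391/9801 = 104507246/233239743 ≠ 1/12
b·A²c: 76124/261773·98/297 = 7460152/77746581 ≠ 1/24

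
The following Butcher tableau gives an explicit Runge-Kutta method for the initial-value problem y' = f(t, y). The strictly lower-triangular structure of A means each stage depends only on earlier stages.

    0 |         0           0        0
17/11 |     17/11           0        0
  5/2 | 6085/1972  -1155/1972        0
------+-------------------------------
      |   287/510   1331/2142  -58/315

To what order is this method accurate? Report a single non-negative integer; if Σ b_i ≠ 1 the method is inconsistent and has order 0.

3

b = (287/510, 1331/2142, -58/315)
c = (0, 17/11, 5/2)
Ac = (0, 0, -105/116)
Σ b_i: 287/510·1 + 1331/2142·1 + (-58/315)·1 = 1 ✓
b·c: 1331/2142·17/11 + (-58/315)·5/2 = 1/2 ✓
b·c²: 1331/2142·289/121 + (-58/315)·25/4 = 1/3 ✓
b·Ac: (-58/315)·(-105/116) = 1/6 ✓; 3 stages ⇒ order 3.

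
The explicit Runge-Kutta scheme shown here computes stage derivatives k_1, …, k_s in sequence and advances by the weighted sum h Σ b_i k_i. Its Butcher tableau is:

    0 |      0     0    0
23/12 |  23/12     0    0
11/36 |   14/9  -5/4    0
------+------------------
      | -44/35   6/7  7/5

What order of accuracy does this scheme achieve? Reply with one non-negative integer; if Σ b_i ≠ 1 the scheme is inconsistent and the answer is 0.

b = (-44/35, 6/7, 7/5)
c = (0, 23/12, 11/36)
Ac = (0, 0, -115/48)
Σ b_i: (-44/35)·1 + 6/7·1 + 7/5·1 = 1 ✓
b·c: 6/7·23/12 + 7/5·11/36 = 2609/1260 ≠ 1/2 ⇒ order 1.

1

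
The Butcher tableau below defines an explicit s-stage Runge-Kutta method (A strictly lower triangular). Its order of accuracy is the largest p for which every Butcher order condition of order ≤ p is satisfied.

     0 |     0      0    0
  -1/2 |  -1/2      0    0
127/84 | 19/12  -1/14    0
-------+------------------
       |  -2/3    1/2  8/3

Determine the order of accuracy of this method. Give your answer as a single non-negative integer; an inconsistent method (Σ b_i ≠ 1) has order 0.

b = (-2/3, 1/2, 8/3)
c = (0, -1/2, 127/84)
Ac = (0, 0, 1/28)
Σ b_i: (-2/3)·1 + 1/2·1 + 8/3·1 = 5/2 ≠ 1 ⇒ order 0.

0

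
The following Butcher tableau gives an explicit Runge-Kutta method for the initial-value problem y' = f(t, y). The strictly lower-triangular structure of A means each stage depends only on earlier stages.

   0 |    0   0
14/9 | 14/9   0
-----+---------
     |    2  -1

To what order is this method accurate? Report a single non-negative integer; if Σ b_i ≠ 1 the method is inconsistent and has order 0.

1

b = (2, -1)
c = (0, 14/9)
Σ b_i: 2·1 + (-1)·1 = 1 ✓
b·c: (-1)·14/9 = -14/9 ≠ 1/2 ⇒ order 1.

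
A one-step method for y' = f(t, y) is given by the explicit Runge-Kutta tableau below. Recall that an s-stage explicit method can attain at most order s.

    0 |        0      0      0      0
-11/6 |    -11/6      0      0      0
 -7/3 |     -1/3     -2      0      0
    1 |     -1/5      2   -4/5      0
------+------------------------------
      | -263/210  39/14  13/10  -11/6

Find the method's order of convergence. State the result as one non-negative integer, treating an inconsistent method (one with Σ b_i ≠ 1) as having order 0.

b = (-263/210, 39/14, 13/10, -11/6)
c = (0, -11/6, -7/3, 1)
Ac = (0, 0, 11/3, -9/5)
Σ b_i: (-263/210)·1 + 39/14·1 + 13/10·1 + (-11/6)·1 = 1 ✓
b·c: 39/14·(-11/6) + 13/10·(-7/3) + (-11/6)·1 = -4189/420 ≠ 1/2 ⇒ order 1.

1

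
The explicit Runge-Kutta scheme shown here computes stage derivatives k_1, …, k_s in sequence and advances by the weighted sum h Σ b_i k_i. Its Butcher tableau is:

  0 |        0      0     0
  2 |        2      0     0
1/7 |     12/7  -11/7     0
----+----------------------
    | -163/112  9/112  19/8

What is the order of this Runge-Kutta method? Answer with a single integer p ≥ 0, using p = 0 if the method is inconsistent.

2

b = (-163/112, 9/112, 19/8)
c = (0, 2, 1/7)
Ac = (0, 0, -22/7)
Σ b_i: (-163/112)·1 + 9/112·1 + 19/8·1 = 1 ✓
b·c: 9/112·2 + 19/8·1/7 = 1/2 ✓
b·c²: 9/112·4 + 19/8·1/49 = 145/392 ≠ 1/3 ⇒ order 2.
b·Ac: 19/8·(-22/7) = -209/28 ≠ 1/6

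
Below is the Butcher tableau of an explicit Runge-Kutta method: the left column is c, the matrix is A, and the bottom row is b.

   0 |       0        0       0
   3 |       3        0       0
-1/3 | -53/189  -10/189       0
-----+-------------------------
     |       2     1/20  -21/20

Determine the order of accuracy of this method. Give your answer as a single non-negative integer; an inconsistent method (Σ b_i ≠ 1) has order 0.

3

b = (2, 1/20, -21/20)
c = (0, 3, -1/3)
Ac = (0, 0, -10/63)
Σ b_i: 2·1 + 1/20·1 + (-21/20)·1 = 1 ✓
b·c: 1/20·3 + (-21/20)·(-1/3) = 1/2 ✓
b·c²: 1/20·9 + (-21/20)·1/9 = 1/3 ✓
b·Ac: (-21/20)·(-10/63) = 1/6 ✓; 3 stages ⇒ order 3.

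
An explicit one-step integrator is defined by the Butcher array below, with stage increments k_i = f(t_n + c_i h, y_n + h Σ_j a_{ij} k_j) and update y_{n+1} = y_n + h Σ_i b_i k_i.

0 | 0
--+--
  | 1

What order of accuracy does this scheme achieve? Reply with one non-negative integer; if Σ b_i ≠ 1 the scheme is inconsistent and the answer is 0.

b = (1)
c = (0)
Σ b_i: 1·1 = 1 ✓; 1 stage ⇒ order 1.

1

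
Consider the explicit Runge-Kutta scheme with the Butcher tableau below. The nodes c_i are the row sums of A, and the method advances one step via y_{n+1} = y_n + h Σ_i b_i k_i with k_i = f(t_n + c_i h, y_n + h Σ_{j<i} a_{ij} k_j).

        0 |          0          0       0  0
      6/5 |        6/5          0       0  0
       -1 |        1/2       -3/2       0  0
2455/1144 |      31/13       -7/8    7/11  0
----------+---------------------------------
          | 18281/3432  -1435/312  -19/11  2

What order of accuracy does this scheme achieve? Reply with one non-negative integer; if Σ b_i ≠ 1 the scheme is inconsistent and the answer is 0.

b = (18281/3432, -1435/312, -19/11, 2)
c = (0, 6/5, -1, 2455/1144)
Ac = (0, 0, -9/5, -371/220)
Σ b_i: 18281/3432·1 + (-1435/312)·1 + (-19/11)·1 + 2·1 = 1 ✓
b·c: (-1435/312)·6/5 + (-19/11)·(-1) + 2·2455/1144 = 1/2 ✓
b·c²: (-1435/312)·36/25 + (-19/11)·1 + 2·6027025/1308736 = 2814117/3271840 ≠ 1/3 ⇒ order 2.
b·Ac: (-19/11)·(-9/5) + 2·(-371/220) = -29/110 ≠ 1/6

2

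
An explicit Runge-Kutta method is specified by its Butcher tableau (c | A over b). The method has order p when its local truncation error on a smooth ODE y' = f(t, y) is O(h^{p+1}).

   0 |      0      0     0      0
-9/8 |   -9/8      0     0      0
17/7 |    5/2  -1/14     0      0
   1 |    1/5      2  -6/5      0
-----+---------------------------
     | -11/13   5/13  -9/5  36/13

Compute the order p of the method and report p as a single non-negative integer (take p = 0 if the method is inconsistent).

0

b = (-11/13, 5/13, -9/5, 36/13)
c = (0, -9/8, 17/7, 1)
Ac = (0, 0, 9/112, -723/140)
Σ b_i: (-11/13)·1 + 5/13·1 + (-9/5)·1 + 36/13·1 = 33/65 ≠ 1 ⇒ order 0.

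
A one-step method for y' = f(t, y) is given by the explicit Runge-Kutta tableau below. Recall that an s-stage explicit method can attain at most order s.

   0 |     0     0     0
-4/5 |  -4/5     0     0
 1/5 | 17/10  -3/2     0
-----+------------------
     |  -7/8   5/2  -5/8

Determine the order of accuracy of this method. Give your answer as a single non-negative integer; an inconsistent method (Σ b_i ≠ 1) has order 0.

1

b = (-7/8, 5/2, -5/8)
c = (0, -4/5, 1/5)
Ac = (0, 0, 6/5)
Σ b_i: (-7/8)·1 + 5/2·1 + (-5/8)·1 = 1 ✓
b·c: 5/2·(-4/5) + (-5/8)·1/5 = -17/8 ≠ 1/2 ⇒ order 1.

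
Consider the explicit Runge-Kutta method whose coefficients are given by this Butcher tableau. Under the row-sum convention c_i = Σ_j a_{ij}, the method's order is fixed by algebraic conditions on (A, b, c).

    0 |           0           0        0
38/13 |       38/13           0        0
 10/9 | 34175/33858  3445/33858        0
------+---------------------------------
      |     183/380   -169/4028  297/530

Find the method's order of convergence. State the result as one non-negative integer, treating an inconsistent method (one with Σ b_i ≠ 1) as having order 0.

b = (183/380, -169/4028, 297/530)
c = (0, 38/13, 10/9)
Ac = (0, 0, 265/891)
Σ b_i: 183/380·1 + (-169/4028)·1 + 297/530·1 = 1 ✓
b·c: (-169/4028)·38/13 + 297/530·10/9 = 1/2 ✓
b·c²: (-169/4028)·1444/169 + 297/530·100/81 = 1/3 ✓
b·Ac: 297/530·265/891 = 1/6 ✓; 3 stages ⇒ order 3.

3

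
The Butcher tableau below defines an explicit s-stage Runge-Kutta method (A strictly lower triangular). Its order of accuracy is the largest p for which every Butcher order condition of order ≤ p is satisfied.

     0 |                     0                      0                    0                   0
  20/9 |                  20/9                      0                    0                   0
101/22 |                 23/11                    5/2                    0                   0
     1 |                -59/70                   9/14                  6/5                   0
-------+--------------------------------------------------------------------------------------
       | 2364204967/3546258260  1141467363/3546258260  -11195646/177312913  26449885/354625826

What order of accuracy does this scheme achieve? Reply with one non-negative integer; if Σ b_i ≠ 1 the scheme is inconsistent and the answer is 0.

3

b = (2364204967/3546258260, 1141467363/3546258260, -11195646/177312913, 26449885/354625826)
c = (0, 20/9, 101/22, 1)
Ac = (0, 0, 50/9, 2671/385)
Σ b_i: 2364204967/3546258260·1 + 1141467363/3546258260·1 + (-11195646/177312913)·1 + 26449885/354625826·1 = 1 ✓
b·c: 1141467363/3546258260·20/9 + (-11195646/177312913)·101/22 + 26449885/354625826·1 = 1/2 ✓
b·c²: 1141467363/3546258260·400/81 + (-11195646/177312913)·10201/484 + 26449885/354625826·1 = 1/3 ✓
b·Ac: (-11195646/177312913)·50/9 + 26449885/354625826·2671/385 = 1/6 ✓
b·c³: 1141467363/3546258260·8000/729 + (-11195646/177312913)·1030301/10648 + 26449885/354625826·1 = -527171163311/210647740644 ≠ 1/4 ⇒ order 3.
b·(c∘Ac): (-11195646/177312913)·2525/99 + 26449885/354625826·2671/385 = -1162771987/1063877478 ≠ 1/8
b·Ac²: (-11195646/177312913)·1000/81 + 26449885/354625826·2169989/76230 = 283038434867/210647740644 ≠ 1/12
b·A²c: 26449885/354625826·20/3 = 264498850/531938739 ≠ 1/24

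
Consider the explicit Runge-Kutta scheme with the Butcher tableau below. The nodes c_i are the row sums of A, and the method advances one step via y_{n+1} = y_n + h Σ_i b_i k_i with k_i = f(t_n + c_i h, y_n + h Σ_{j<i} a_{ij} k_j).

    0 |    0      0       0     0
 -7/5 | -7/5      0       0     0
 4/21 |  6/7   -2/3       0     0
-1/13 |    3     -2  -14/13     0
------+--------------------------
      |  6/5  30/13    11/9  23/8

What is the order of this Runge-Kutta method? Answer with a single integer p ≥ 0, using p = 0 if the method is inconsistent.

b = (6/5, 30/13, 11/9, 23/8)
c = (0, -7/5, 4/21, -1/13)
Ac = (0, 0, 14/15, 506/195)
Σ b_i: 6/5·1 + 30/13·1 + 11/9·1 + 23/8·1 = 35591/4680 ≠ 1 ⇒ order 0.

0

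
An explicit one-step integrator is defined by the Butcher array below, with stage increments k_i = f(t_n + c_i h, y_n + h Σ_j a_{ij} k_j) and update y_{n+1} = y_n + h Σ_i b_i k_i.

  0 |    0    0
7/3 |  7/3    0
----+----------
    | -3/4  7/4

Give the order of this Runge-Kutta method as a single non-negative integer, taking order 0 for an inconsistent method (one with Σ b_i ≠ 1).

b = (-3/4, 7/4)
c = (0, 7/3)
Σ b_i: (-3/4)·1 + 7/4·1 = 1 ✓
b·c: 7/4·7/3 = 49/12 ≠ 1/2 ⇒ order 1.

1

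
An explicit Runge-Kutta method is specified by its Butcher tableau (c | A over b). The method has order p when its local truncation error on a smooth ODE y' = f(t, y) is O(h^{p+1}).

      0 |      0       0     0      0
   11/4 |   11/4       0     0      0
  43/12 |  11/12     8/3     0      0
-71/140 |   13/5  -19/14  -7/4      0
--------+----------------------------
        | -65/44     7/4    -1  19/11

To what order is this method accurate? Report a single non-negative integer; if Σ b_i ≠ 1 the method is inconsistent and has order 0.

b = (-65/44, 7/4, -1, 19/11)
c = (0, 11/4, 43/12, -71/140)
Ac = (0, 0, 22/3, -3361/336)
Σ b_i: (-65/44)·1 + 7/4·1 + (-1)·1 + 19/11·1 = 1 ✓
b·c: 7/4·11/4 + (-1)·43/12 + 19/11·(-71/140) = 6527/18480 ≠ 1/2 ⇒ order 1.

1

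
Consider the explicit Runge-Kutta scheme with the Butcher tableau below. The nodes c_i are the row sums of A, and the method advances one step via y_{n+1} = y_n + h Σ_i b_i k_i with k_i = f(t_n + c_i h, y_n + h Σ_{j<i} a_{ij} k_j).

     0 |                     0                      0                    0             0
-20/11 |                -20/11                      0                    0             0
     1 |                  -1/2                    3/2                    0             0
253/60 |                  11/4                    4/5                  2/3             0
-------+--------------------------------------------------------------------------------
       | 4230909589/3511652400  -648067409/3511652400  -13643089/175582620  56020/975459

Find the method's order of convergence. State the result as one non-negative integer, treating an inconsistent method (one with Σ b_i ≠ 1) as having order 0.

b = (4230909589/3511652400, -648067409/3511652400, -13643089/175582620, 56020/975459)
c = (0, -20/11, 1, 253/60)
Ac = (0, 0, -30/11, -26/33)
Σ b_i: 4230909589/3511652400·1 + (-648067409/3511652400)·1 + (-13643089/175582620)·1 + 56020/975459·1 = 1 ✓
b·c: (-648067409/3511652400)·(-20/11) + (-13643089/175582620)·1 + 56020/975459·253/60 = 1/2 ✓
b·c²: (-648067409/3511652400)·400/121 + (-13643089/175582620)·1 + 56020/975459·64009/3600 = 1/3 ✓
b·Ac: (-13643089/175582620)·(-30/11) + 56020/975459·(-26/33) = 1/6 ✓
b·c³: (-648067409/3511652400)·(-8000/1331) + (-13643089/175582620)·1 + 56020/975459·16194277/216000 = 618499725907/115884529200 ≠ 1/4 ⇒ order 3.
b·(c∘Ac): (-13643089/175582620)·(-30/11) + 56020/975459·(-299/90) = 4079311/193140882 ≠ 1/8
b·Ac²: (-13643089/175582620)·600/121 + 56020/975459·1202/363 = -6281350/32190147 ≠ 1/12
b·A²c: 56020/975459·(-20/11) = -1120400/10730049 ≠ 1/24

3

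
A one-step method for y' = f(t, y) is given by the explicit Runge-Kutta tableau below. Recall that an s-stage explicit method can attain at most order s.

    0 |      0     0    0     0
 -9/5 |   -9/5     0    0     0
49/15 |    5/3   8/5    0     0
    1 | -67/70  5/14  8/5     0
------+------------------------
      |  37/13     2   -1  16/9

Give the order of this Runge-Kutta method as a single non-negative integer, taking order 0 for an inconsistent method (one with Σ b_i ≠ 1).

0

b = (37/13, 2, -1, 16/9)
c = (0, -9/5, 49/15, 1)
Ac = (0, 0, -72/25, 4813/1050)
Σ b_i: 37/13·1 + 2·1 + (-1)·1 + 16/9·1 = 658/117 ≠ 1 ⇒ order 0.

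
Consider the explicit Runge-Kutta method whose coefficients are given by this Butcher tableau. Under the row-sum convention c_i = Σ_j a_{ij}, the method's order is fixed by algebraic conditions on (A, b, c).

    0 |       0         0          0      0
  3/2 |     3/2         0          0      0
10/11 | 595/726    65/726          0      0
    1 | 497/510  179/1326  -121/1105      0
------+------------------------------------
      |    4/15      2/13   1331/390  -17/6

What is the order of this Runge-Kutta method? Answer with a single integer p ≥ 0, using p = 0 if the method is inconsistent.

b = (4/15, 2/13, 1331/390, -17/6)
c = (0, 3/2, 10/11, 1)
Ac = (0, 0, 65/484, 7/68)
Σ b_i: 4/15·1 + 2/13·1 + 1331/390·1 + (-17/6)·1 = 1 ✓
b·c: 2/13·3/2 + 1331/390·10/11 + (-17/6)·1 = 1/2 ✓
b·c²: 2/13·9/4 + 1331/390·100/121 + (-17/6)·1 = 1/3 ✓
b·Ac: 1331/390·65/484 + (-17/6)·7/68 = 1/6 ✓
b·c³: 2/13·27/8 + 1331/390·1000/1331 + (-17/6)·1 = 1/4 ✓
b·(c∘Ac): 1331/390·325/2662 + (-17/6)·7/68 = 1/8 ✓
b·Ac²: 1331/390·195/968 + (-17/6)·29/136 = 1/12 ✓
b·A²c: (-17/6)·(-1/68) = 1/24 ✓; 4 stages ⇒ order 4.

4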